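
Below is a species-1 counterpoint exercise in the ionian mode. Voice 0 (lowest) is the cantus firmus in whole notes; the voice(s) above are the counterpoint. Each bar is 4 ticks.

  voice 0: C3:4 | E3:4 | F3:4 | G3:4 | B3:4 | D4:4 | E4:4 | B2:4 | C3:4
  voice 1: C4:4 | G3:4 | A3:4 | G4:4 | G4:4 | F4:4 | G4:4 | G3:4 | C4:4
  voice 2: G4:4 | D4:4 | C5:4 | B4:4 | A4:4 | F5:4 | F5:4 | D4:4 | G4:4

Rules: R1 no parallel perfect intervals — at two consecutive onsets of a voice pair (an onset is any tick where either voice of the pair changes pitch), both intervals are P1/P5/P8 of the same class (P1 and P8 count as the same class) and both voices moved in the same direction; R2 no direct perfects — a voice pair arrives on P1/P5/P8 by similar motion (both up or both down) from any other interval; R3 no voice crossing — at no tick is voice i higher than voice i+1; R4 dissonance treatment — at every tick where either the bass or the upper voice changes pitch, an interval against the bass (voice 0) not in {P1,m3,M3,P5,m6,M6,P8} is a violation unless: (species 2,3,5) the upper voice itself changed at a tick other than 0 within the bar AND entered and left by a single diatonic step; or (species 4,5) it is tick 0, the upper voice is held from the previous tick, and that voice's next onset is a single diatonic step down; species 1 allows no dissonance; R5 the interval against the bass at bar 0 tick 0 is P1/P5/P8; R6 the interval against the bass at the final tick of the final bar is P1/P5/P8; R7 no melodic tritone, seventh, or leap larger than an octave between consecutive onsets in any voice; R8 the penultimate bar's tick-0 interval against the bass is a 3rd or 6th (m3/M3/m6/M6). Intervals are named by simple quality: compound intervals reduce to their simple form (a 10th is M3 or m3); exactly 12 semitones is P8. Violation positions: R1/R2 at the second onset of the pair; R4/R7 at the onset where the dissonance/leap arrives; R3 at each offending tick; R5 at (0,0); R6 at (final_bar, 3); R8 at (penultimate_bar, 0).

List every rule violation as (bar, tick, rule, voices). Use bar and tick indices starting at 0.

bar 0: v0=C3 v1=C4 v2=G4 downbeat P5
bar 1: v0=E3 v1=G3 v2=D4 downbeat m7
bar 2: v0=F3 v1=A3 v2=C5 downbeat P5
bar 3: v0=G3 v1=G4 v2=B4 downbeat M3
bar 4: v0=B3 v1=G4 v2=A4 downbeat m7
bar 5: v0=D4 v1=F4 v2=F5 downbeat m3
bar 6: v0=E4 v1=G4 v2=F5 downbeat m2
bar 7: v0=B2 v1=G3 v2=D4 downbeat m3
bar 8: v0=C3 v1=C4 v2=G4 downbeat P5
  -> R1 @ bar 1 tick 0 v(1, 2): C4/G4 P5 -> G3/D4 P5 similar
  -> R4 @ bar 1 tick 0 v(0, 2): E3/D4 m7 untreated
  -> R2 @ bar 2 tick 0 v(0, 2): E3/D4 m7 -> F3/C5 P5 similar
  -> R7 @ bar 2 tick 0 v(2,): D4->C5 leap 10st
  -> R2 @ bar 3 tick 0 v(0, 1): F3/A3 M3 -> G3/G4 P8 similar
  -> R7 @ bar 3 tick 0 v(1,): A3->G4 leap 10st
  -> R4 @ bar 4 tick 0 v(0, 2): B3/A4 m7 untreated
  -> R4 @ bar 6 tick 0 v(0, 2): E4/F5 m2 untreated
  -> R2 @ bar 7 tick 0 v(1, 2): G4/F5 m7 -> G3/D4 P5 similar
  -> R7 @ bar 7 tick 0 v(0,): E4->B2 leap 17st
  -> R7 @ bar 7 tick 0 v(2,): F5->D4 leap 15st
  -> R1 @ bar 8 tick 0 v(1, 2): G3/D4 P5 -> C4/G4 P5 similar
  -> R2 @ bar 8 tick 0 v(0, 1): B2/G3 m6 -> C3/C4 P8 similar
  -> R2 @ bar 8 tick 0 v(0, 2): B2/D4 m3 -> C3/G4 P5 similar

(1, 0, R1, (1, 2))
(1, 0, R4, (0, 2))
(2, 0, R2, (0, 2))
(2, 0, R7, (2,))
(3, 0, R2, (0, 1))
(3, 0, R7, (1,))
(4, 0, R4, (0, 2))
(6, 0, R4, (0, 2))
(7, 0, R2, (1, 2))
(7, 0, R7, (0,))
(7, 0, R7, (2,))
(8, 0, R1, (1, 2))
(8, 0, R2, (0, 1))
(8, 0, R2, (0, 2))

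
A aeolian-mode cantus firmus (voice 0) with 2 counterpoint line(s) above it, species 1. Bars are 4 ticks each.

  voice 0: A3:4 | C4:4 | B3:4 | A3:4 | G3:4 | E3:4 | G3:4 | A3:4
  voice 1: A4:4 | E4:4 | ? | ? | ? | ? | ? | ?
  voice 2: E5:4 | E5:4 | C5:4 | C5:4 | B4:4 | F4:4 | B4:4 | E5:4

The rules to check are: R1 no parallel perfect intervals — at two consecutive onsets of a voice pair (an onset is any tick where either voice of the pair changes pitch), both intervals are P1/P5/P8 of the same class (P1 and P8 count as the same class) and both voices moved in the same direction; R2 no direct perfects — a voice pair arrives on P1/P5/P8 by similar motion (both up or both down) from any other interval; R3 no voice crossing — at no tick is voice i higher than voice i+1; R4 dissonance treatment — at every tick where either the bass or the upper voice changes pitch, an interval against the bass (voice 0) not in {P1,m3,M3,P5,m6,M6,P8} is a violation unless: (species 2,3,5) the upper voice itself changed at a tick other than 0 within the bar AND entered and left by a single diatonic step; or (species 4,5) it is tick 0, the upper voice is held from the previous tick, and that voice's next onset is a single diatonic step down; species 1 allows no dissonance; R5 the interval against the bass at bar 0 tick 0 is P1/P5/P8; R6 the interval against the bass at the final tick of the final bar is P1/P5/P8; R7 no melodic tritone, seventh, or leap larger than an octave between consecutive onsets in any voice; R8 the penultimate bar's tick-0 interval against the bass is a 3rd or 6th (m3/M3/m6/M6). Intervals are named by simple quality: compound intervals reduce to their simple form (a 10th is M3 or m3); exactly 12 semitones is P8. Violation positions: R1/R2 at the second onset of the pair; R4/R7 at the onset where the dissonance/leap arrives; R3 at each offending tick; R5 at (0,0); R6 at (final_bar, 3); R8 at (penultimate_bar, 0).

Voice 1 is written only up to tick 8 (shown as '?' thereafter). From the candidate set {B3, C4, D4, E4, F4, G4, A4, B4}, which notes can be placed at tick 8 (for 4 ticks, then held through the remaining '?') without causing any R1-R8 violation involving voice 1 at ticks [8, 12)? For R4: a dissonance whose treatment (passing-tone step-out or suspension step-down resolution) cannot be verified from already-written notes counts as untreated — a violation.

{B4, D4, G4}

B3: violates R2
C4: violates R1,R4
D4: legal
E4: violates R4
F4: violates R4
G4: legal
A4: violates R4
B4: legal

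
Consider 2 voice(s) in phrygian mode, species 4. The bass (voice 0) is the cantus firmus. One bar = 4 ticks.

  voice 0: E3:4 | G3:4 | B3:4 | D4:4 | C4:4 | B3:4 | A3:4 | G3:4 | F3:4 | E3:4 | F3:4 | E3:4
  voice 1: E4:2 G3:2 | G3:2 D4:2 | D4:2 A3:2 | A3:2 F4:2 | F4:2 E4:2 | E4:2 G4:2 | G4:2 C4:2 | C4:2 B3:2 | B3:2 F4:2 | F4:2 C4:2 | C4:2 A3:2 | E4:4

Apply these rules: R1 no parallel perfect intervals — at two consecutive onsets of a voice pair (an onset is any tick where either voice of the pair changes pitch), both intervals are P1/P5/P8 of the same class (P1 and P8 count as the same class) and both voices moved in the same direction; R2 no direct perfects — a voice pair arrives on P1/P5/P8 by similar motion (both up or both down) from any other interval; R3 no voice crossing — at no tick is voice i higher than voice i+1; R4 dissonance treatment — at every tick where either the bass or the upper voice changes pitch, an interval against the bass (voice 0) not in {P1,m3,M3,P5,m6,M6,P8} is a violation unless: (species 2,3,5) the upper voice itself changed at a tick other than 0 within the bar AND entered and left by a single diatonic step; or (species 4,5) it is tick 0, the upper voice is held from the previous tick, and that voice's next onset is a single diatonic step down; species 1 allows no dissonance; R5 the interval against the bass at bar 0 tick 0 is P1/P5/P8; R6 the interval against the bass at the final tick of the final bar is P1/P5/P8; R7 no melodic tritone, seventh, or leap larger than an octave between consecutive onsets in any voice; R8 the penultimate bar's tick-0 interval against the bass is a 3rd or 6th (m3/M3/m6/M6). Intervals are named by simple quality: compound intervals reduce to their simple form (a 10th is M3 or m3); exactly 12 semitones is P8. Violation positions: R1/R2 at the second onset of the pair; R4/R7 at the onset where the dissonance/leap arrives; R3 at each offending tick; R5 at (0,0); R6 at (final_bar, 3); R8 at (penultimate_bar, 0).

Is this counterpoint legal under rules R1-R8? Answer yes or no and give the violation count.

bar 0: v0=E3 v1=E4 (P8)
bar 1: v0=G3 v1=G3 (P1)
bar 2: v0=B3 v1=D4 (m3)
bar 3: v0=D4 v1=A3 (P4)
bar 4: v0=C4 v1=F4 (P4)
bar 5: v0=B3 v1=E4 (P4)
bar 6: v0=A3 v1=G4 (m7)
bar 7: v0=G3 v1=C4 (P4)
bar 8: v0=F3 v1=B3 (TT)
bar 9: v0=E3 v1=F4 (m2)
bar 10: v0=F3 v1=C4 (P5)
bar 11: v0=E3 v1=E4 (P8)
  R3 @ bar2.2: B3 above A3
  R4 @ bar2.2: B3/A3 M2 untreated
  R3 @ bar2.3: B3 above A3
  R3 @ bar3.0: D4 above A3
  R4 @ bar3.0: D4/A3 P4 untreated
  R3 @ bar3.1: D4 above A3
  R4 @ bar5.0: B3/E4 P4 untreated
  R4 @ bar6.0: A3/G4 m7 untreated
  R4 @ bar8.0: F3/B3 TT untreated
  R7 @ bar8.2: B3->F4 leap 6st
  R4 @ bar9.0: E3/F4 m2 untreated
  R8 @ bar10.0: penult P5 not 3rd/6th

No (12 violations)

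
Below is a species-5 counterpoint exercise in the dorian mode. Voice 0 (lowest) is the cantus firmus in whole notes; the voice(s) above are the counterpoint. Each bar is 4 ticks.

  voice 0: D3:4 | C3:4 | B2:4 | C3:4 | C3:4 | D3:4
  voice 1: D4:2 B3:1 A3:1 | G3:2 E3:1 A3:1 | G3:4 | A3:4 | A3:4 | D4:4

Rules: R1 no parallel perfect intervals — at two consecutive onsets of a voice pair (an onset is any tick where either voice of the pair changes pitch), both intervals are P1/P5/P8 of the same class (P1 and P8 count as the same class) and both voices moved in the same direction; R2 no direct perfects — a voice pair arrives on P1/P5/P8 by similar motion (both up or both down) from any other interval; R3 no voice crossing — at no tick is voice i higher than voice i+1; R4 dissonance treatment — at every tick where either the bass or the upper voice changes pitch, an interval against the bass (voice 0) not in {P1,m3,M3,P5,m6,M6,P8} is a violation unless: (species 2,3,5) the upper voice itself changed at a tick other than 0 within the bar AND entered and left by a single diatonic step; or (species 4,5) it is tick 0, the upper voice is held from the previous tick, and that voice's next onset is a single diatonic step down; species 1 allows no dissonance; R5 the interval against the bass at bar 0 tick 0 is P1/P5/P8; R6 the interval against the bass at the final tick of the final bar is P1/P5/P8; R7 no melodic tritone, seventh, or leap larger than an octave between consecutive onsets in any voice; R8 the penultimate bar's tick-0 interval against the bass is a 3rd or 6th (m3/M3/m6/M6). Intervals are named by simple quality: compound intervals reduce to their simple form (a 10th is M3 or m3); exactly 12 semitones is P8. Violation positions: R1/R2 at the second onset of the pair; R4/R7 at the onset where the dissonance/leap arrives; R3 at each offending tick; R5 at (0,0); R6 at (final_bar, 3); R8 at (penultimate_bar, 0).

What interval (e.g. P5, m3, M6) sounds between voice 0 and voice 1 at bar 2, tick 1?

m6

voice 0=B2 voice 1=G3 -> m6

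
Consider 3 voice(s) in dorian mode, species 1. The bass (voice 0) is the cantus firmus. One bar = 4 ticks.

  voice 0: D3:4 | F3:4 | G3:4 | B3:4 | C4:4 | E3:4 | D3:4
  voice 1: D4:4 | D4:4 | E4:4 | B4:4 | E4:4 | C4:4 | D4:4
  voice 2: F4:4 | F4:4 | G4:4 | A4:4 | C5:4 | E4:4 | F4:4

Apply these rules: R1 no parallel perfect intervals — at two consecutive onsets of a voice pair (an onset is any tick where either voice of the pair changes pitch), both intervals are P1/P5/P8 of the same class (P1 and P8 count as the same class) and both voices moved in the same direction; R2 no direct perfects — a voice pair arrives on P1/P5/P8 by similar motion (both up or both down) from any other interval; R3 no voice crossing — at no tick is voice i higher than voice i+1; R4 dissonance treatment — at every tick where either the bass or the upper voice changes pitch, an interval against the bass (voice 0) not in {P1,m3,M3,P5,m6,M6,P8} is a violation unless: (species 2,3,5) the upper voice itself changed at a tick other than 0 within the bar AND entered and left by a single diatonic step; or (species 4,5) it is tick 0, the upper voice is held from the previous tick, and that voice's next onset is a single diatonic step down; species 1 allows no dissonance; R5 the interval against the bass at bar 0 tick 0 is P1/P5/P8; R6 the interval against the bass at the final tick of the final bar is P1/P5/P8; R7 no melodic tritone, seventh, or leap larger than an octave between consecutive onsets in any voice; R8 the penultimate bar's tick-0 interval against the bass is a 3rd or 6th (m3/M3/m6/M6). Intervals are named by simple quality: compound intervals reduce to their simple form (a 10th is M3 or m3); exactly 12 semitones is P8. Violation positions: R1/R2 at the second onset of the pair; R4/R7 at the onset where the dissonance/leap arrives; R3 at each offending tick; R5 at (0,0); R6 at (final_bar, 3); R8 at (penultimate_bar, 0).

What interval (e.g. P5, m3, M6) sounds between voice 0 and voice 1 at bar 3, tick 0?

voice 0=B3 voice 1=B4 -> P8

P8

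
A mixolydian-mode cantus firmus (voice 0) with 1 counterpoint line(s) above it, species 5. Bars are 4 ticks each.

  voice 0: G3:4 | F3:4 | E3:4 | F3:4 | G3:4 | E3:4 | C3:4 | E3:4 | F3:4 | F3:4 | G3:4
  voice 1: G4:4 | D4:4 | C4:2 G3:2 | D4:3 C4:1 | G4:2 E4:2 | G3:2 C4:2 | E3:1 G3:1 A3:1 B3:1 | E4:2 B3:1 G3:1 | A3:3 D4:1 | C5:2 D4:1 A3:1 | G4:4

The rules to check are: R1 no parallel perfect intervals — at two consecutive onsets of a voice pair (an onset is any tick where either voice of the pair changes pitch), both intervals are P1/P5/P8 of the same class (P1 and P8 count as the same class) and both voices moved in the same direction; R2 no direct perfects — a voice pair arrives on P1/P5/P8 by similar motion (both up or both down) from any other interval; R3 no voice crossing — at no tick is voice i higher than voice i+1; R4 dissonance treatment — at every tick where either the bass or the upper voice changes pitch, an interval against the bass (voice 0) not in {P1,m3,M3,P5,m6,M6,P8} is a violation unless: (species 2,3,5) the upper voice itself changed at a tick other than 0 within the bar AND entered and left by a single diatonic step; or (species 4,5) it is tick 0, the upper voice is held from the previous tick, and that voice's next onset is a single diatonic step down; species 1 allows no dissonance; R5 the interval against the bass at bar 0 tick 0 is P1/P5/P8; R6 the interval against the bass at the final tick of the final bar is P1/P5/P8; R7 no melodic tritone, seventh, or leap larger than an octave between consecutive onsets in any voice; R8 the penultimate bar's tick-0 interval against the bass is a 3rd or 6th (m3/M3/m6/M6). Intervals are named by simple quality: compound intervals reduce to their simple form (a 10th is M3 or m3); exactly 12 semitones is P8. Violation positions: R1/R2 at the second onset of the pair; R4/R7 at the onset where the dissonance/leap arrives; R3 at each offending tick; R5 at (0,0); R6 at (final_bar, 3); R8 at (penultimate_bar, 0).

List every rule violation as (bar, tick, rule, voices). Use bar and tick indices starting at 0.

bar 0: v0=G3 v1=G4 downbeat P8
bar 1: v0=F3 v1=D4 downbeat M6
bar 2: v0=E3 v1=C4 downbeat m6
bar 3: v0=F3 v1=D4 downbeat M6
bar 4: v0=G3 v1=G4 downbeat P8
bar 5: v0=E3 v1=G3 downbeat m3
bar 6: v0=C3 v1=E3 downbeat M3
bar 7: v0=E3 v1=E4 downbeat P8
bar 8: v0=F3 v1=A3 downbeat M3
bar 9: v0=F3 v1=C5 downbeat P5
bar 10: v0=G3 v1=G4 downbeat P8
  -> R2 @ bar 4 tick 0 v(0, 1): F3/C4 P5 -> G3/G4 P8 similar
  -> R4 @ bar 6 tick 3 v(0, 1): C3/B3 M7 untreated
  -> R2 @ bar 7 tick 0 v(0, 1): C3/B3 M7 -> E3/E4 P8 similar
  -> R7 @ bar 9 tick 0 v(1,): D4->C5 leap 10st
  -> R8 @ bar 9 tick 0 v(0, 1): penult P5 not 3rd/6th
  -> R7 @ bar 9 tick 2 v(1,): C5->D4 leap 10st
  -> R2 @ bar 10 tick 0 v(0, 1): F3/A3 M3 -> G3/G4 P8 similar
  -> R7 @ bar 10 tick 0 v(1,): A3->G4 leap 10st

(4, 0, R2, (0, 1))
(6, 3, R4, (0, 1))
(7, 0, R2, (0, 1))
(9, 0, R7, (1,))
(9, 0, R8, (0, 1))
(9, 2, R7, (1,))
(10, 0, R2, (0, 1))
(10, 0, R7, (1,))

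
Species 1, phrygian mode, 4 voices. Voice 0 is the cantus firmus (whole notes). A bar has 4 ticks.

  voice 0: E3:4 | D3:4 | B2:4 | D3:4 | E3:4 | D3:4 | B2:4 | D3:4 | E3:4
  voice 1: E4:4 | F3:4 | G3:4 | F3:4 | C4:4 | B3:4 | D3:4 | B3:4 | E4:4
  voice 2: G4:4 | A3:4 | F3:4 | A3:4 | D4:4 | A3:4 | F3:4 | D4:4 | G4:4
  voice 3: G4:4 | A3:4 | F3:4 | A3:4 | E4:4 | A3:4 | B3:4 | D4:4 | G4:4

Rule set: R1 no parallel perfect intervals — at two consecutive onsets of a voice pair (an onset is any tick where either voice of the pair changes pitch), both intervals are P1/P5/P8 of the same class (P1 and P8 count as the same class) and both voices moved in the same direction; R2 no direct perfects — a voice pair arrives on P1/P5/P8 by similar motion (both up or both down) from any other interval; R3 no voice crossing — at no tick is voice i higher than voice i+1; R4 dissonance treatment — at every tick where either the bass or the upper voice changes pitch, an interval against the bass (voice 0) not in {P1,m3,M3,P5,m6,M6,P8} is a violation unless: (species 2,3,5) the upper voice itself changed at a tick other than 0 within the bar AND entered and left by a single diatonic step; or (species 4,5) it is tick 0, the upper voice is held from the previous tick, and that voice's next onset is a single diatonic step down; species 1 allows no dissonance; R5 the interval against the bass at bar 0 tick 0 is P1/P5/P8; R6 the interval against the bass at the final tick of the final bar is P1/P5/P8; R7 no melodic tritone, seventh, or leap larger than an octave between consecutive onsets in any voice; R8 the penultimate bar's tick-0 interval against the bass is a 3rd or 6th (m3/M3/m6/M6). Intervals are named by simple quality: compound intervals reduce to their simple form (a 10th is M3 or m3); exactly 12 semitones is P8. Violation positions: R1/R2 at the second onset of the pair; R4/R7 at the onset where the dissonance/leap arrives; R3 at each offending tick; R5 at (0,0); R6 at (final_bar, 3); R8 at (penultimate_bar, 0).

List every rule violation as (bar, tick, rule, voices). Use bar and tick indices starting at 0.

(0, 0, R5, (0, 2))
(0, 0, R5, (0, 3))
(1, 0, R1, (2, 3))
(1, 0, R2, (0, 2))
(1, 0, R2, (0, 3))
(1, 0, R7, (1,))
(1, 0, R7, (2,))
(1, 0, R7, (3,))
(2, 0, R1, (2, 3))
(2, 0, R3, (1, 2))
(2, 0, R4, (0, 2))
(2, 0, R4, (0, 3))
(2, 1, R3, (1, 2))
(2, 2, R3, (1, 2))
(2, 3, R3, (1, 2))
(3, 0, R1, (2, 3))
(3, 0, R2, (0, 2))
(3, 0, R2, (0, 3))
(4, 0, R2, (0, 3))
(4, 0, R4, (0, 2))
(5, 0, R2, (0, 2))
(5, 0, R2, (0, 3))
(5, 0, R2, (2, 3))
(5, 0, R3, (1, 2))
(5, 1, R3, (1, 2))
(5, 2, R3, (1, 2))
(5, 3, R3, (1, 2))
(6, 0, R4, (0, 2))
(7, 0, R1, (0, 3))
(7, 0, R2, (0, 2))
(7, 0, R2, (2, 3))
(7, 0, R8, (0, 2))
(7, 0, R8, (0, 3))
(8, 0, R1, (2, 3))
(8, 0, R2, (0, 1))
(8, 3, R6, (0, 2))
(8, 3, R6, (0, 3))

bar 0: v0=E3 v1=E4 v2=G4 v3=G4 downbeat m3
bar 1: v0=D3 v1=F3 v2=A3 v3=A3 downbeat P5
bar 2: v0=B2 v1=G3 v2=F3 v3=F3 downbeat TT
bar 3: v0=D3 v1=F3 v2=A3 v3=A3 downbeat P5
bar 4: v0=E3 v1=C4 v2=D4 v3=E4 downbeat P8
bar 5: v0=D3 v1=B3 v2=A3 v3=A3 downbeat P5
bar 6: v0=B2 v1=D3 v2=F3 v3=B3 downbeat P8
bar 7: v0=D3 v1=B3 v2=D4 v3=D4 downbeat P8
bar 8: v0=E3 v1=E4 v2=G4 v3=G4 downbeat m3
  -> R5 @ bar 0 tick 0 v(0, 2): opens on m3
  -> R5 @ bar 0 tick 0 v(0, 3): opens on m3
  -> R1 @ bar 1 tick 0 v(2, 3): G4/G4 P1 -> A3/A3 P1 similar
  -> R2 @ bar 1 tick 0 v(0, 2): E3/G4 m3 -> D3/A3 P5 similar
  -> R2 @ bar 1 tick 0 v(0, 3): E3/G4 m3 -> D3/A3 P5 similar
  -> R7 @ bar 1 tick 0 v(1,): E4->F3 leap 11st
  -> R7 @ bar 1 tick 0 v(2,): G4->A3 leap 10st
  -> R7 @ bar 1 tick 0 v(3,): G4->A3 leap 10st
  -> R1 @ bar 2 tick 0 v(2, 3): A3/A3 P1 -> F3/F3 P1 similar
  -> R3 @ bar 2 tick 0 v(1, 2): G3 above F3
  -> R4 @ bar 2 tick 0 v(0, 2): B2/F3 TT untreated
  -> R4 @ bar 2 tick 0 v(0, 3): B2/F3 TT untreated
  -> R3 @ bar 2 tick 1 v(1, 2): G3 above F3
  -> R3 @ bar 2 tick 2 v(1, 2): G3 above F3
  -> R3 @ bar 2 tick 3 v(1, 2): G3 above F3
  -> R1 @ bar 3 tick 0 v(2, 3): F3/F3 P1 -> A3/A3 P1 similar
  -> R2 @ bar 3 tick 0 v(0, 2): B2/F3 TT -> D3/A3 P5 similar
  -> R2 @ bar 3 tick 0 v(0, 3): B2/F3 TT -> D3/A3 P5 similar
  -> R2 @ bar 4 tick 0 v(0, 3): D3/A3 P5 -> E3/E4 P8 similar
  -> R4 @ bar 4 tick 0 v(0, 2): E3/D4 m7 untreated
  -> R2 @ bar 5 tick 0 v(0, 2): E3/D4 m7 -> D3/A3 P5 similar
  -> R2 @ bar 5 tick 0 v(0, 3): E3/E4 P8 -> D3/A3 P5 similar
  -> R2 @ bar 5 tick 0 v(2, 3): D4/E4 M2 -> A3/A3 P1 similar
  -> R3 @ bar 5 tick 0 v(1, 2): B3 above A3
  -> R3 @ bar 5 tick 1 v(1, 2): B3 above A3
  -> R3 @ bar 5 tick 2 v(1, 2): B3 above A3
  -> R3 @ bar 5 tick 3 v(1, 2): B3 above A3
  -> R4 @ bar 6 tick 0 v(0, 2): B2/F3 TT untreated
  -> R1 @ bar 7 tick 0 v(0, 3): B2/B3 P8 -> D3/D4 P8 similar
  -> R2 @ bar 7 tick 0 v(0, 2): B2/F3 TT -> D3/D4 P8 similar
  -> R2 @ bar 7 tick 0 v(2, 3): F3/B3 TT -> D4/D4 P1 similar
  -> R8 @ bar 7 tick 0 v(0, 2): penult P8 not 3rd/6th
  -> R8 @ bar 7 tick 0 v(0, 3): penult P8 not 3rd/6th
  -> R1 @ bar 8 tick 0 v(2, 3): D4/D4 P1 -> G4/G4 P1 similar
  -> R2 @ bar 8 tick 0 v(0, 1): D3/B3 M6 -> E3/E4 P8 similar
  -> R6 @ bar 8 tick 3 v(0, 2): closes on m3
  -> R6 @ bar 8 tick 3 v(0, 3): closes on m3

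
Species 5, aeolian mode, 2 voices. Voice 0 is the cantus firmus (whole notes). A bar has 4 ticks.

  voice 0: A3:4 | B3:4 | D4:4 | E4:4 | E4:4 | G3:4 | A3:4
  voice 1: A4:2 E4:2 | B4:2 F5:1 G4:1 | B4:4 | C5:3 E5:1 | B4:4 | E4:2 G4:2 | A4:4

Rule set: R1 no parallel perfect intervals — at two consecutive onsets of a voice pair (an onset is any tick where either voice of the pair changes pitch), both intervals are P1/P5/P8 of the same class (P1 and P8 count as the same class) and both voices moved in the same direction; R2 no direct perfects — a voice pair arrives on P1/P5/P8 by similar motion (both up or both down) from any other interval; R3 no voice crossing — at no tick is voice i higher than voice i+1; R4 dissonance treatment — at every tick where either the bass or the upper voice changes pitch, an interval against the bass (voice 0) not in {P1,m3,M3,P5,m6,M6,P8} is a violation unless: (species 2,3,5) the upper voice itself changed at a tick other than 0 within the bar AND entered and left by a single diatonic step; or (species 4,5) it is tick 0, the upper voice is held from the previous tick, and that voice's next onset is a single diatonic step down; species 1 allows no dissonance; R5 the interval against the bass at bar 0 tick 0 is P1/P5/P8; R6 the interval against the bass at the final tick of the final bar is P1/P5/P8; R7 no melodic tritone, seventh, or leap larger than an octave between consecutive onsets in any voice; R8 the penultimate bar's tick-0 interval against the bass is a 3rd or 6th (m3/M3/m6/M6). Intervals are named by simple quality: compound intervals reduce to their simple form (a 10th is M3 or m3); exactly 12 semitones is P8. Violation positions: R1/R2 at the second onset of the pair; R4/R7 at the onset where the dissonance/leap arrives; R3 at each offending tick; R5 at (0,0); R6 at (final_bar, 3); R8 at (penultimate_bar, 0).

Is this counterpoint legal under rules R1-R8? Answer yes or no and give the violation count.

bar 0: v0=A3 v1=A4 (P8)
bar 1: v0=B3 v1=B4 (P8)
bar 2: v0=D4 v1=B4 (M6)
bar 3: v0=E4 v1=C5 (m6)
bar 4: v0=E4 v1=B4 (P5)
bar 5: v0=G3 v1=E4 (M6)
bar 6: v0=A3 v1=A4 (P8)
  R2 @ bar1.0: A3/E4 P5 -> B3/B4 P8 similar
  R4 @ bar1.2: B3/F5 TT untreated
  R7 @ bar1.2: B4->F5 leap 6st
  R7 @ bar1.3: F5->G4 leap 10st
  R1 @ bar6.0: G3/G4 P8 -> A3/A4 P8 similar

No (5 violations)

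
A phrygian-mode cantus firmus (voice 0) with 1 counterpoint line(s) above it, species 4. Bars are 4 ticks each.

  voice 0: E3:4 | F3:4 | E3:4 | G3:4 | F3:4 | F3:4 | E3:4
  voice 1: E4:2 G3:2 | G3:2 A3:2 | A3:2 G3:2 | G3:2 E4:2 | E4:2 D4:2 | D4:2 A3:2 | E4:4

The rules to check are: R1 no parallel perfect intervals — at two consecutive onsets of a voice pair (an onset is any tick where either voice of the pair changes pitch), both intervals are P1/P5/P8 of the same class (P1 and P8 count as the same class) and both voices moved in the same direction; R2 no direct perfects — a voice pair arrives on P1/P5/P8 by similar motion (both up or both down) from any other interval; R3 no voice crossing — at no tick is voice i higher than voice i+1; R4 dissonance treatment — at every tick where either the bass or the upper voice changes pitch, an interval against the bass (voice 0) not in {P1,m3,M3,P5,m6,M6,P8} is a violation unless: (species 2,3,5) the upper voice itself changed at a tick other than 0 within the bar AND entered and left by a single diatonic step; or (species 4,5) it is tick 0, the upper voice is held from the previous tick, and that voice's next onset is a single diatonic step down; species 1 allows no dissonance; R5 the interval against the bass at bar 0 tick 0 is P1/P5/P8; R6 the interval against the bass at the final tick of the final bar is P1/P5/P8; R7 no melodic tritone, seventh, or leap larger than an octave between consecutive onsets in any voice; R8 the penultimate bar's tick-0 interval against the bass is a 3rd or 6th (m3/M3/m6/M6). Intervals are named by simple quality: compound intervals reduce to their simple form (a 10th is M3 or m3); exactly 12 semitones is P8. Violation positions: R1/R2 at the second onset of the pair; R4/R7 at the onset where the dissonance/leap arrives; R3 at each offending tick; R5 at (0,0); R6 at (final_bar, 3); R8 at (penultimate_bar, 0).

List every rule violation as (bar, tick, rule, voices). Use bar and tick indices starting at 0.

bar 0: v0=E3 v1=E4 downbeat P8
bar 1: v0=F3 v1=G3 downbeat M2
bar 2: v0=E3 v1=A3 downbeat P4
bar 3: v0=G3 v1=G3 downbeat P1
bar 4: v0=F3 v1=E4 downbeat M7
bar 5: v0=F3 v1=D4 downbeat M6
bar 6: v0=E3 v1=E4 downbeat P8
  -> R4 @ bar 1 tick 0 v(0, 1): F3/G3 M2 untreated

(1, 0, R4, (0, 1))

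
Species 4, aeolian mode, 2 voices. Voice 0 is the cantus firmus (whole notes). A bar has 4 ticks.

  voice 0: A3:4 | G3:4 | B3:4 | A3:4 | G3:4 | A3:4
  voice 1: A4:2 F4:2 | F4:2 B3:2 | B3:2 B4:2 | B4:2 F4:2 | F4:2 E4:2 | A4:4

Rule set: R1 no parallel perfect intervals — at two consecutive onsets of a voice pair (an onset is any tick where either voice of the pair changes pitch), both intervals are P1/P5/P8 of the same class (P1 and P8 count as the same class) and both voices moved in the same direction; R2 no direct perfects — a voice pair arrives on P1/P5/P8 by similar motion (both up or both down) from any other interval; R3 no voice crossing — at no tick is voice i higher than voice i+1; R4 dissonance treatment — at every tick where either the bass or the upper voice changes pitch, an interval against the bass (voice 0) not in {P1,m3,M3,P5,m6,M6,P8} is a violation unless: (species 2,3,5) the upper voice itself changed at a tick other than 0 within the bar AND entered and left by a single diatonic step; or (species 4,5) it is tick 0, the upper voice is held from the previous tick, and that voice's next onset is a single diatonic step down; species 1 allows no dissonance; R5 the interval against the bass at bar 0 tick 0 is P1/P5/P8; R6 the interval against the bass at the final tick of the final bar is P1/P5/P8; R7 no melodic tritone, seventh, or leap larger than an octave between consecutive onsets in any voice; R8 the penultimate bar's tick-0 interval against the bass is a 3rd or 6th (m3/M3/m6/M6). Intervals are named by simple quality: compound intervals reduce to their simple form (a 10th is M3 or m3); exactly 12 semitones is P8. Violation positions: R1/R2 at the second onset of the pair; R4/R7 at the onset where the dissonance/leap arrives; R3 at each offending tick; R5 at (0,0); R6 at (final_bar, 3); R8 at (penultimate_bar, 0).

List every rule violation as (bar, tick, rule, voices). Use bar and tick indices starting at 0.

(1, 0, R4, (0, 1))
(1, 2, R7, (1,))
(3, 0, R4, (0, 1))
(3, 2, R7, (1,))
(4, 0, R8, (0, 1))
(5, 0, R2, (0, 1))

bar 0: v0=A3 v1=A4 downbeat P8
bar 1: v0=G3 v1=F4 downbeat m7
bar 2: v0=B3 v1=B3 downbeat P1
bar 3: v0=A3 v1=B4 downbeat M2
bar 4: v0=G3 v1=F4 downbeat m7
bar 5: v0=A3 v1=A4 downbeat P8
  -> R4 @ bar 1 tick 0 v(0, 1): G3/F4 m7 untreated
  -> R7 @ bar 1 tick 2 v(1,): F4->B3 leap 6st
  -> R4 @ bar 3 tick 0 v(0, 1): A3/B4 M2 untreated
  -> R7 @ bar 3 tick 2 v(1,): B4->F4 leap 6st
  -> R8 @ bar 4 tick 0 v(0, 1): penult m7 not 3rd/6th
  -> R2 @ bar 5 tick 0 v(0, 1): G3/E4 M6 -> A3/A4 P8 similar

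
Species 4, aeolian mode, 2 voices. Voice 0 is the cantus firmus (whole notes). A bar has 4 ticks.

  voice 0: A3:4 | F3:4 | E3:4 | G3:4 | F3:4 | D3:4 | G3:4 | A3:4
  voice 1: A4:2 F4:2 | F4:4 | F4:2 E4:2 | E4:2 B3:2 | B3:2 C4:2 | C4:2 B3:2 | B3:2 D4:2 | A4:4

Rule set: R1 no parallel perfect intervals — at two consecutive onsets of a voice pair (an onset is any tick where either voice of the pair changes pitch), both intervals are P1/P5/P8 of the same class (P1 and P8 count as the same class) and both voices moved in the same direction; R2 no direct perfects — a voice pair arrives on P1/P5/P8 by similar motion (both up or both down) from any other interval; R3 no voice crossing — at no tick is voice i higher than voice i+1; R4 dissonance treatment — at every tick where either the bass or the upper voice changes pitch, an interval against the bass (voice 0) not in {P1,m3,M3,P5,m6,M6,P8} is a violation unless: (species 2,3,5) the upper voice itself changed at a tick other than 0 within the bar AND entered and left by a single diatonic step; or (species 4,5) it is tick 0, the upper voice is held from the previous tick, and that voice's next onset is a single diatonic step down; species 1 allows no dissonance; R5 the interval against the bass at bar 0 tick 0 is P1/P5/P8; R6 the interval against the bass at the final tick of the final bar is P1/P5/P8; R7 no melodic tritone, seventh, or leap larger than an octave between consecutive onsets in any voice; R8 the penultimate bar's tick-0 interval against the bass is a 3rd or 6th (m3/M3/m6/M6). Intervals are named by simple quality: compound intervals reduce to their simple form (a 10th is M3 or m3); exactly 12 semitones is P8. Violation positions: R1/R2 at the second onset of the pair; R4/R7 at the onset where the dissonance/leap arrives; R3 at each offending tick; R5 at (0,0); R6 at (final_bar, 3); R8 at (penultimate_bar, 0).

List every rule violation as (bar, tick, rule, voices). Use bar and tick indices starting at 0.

bar 0: v0=A3 v1=A4 downbeat P8
bar 1: v0=F3 v1=F4 downbeat P8
bar 2: v0=E3 v1=F4 downbeat m2
bar 3: v0=G3 v1=E4 downbeat M6
bar 4: v0=F3 v1=B3 downbeat TT
bar 5: v0=D3 v1=C4 downbeat m7
bar 6: v0=G3 v1=B3 downbeat M3
bar 7: v0=A3 v1=A4 downbeat P8
  -> R4 @ bar 4 tick 0 v(0, 1): F3/B3 TT untreated
  -> R2 @ bar 7 tick 0 v(0, 1): G3/D4 P5 -> A3/A4 P8 similar

(4, 0, R4, (0, 1))
(7, 0, R2, (0, 1))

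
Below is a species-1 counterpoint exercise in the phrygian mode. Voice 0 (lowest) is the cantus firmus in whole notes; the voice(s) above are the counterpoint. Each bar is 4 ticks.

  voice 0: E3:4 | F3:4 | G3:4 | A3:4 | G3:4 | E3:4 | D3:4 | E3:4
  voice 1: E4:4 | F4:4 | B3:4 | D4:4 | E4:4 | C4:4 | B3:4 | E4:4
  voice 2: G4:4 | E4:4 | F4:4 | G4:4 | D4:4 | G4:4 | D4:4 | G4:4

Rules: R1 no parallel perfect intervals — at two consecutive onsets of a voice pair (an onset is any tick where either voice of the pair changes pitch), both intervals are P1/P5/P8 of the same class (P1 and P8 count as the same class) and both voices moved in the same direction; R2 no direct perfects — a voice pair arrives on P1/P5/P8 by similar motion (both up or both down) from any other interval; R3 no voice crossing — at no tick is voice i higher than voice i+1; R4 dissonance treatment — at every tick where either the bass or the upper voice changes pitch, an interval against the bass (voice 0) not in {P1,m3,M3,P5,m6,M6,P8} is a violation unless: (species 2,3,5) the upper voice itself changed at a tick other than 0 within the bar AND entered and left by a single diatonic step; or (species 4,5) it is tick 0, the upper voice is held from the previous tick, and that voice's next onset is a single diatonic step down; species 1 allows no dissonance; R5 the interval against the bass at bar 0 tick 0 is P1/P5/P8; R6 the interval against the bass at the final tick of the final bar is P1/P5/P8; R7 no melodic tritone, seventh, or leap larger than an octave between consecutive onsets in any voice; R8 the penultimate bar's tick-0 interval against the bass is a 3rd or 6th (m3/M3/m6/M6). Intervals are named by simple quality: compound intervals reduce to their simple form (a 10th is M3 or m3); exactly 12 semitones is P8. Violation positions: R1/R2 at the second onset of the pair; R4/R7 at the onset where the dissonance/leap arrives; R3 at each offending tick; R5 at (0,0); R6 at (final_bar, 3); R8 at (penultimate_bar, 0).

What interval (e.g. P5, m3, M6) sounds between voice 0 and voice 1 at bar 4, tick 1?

voice 0=G3 voice 1=E4 -> M6

M6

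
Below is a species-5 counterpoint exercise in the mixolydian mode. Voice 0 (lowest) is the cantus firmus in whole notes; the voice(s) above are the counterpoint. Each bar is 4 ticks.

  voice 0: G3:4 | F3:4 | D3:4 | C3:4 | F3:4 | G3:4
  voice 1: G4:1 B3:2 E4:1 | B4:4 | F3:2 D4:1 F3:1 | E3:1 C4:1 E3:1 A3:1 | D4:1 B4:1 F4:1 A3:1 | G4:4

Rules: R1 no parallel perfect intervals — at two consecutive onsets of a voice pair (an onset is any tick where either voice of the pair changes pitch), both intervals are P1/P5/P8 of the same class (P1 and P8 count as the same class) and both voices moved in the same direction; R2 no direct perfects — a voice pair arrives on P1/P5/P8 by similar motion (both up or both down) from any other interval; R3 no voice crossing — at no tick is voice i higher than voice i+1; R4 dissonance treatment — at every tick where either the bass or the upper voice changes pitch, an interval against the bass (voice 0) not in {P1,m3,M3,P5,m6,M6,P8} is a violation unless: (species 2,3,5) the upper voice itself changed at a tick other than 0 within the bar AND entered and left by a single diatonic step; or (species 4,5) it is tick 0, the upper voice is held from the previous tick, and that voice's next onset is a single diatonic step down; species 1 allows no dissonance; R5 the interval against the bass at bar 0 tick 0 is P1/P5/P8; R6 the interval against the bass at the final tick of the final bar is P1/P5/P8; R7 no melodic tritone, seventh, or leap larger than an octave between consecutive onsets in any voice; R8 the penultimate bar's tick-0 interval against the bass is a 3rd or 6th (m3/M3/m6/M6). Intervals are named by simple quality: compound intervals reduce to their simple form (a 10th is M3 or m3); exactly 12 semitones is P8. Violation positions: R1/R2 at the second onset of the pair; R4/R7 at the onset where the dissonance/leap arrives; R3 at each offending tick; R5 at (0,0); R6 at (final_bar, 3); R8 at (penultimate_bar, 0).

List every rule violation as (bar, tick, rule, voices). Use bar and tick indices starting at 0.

(1, 0, R4, (0, 1))
(2, 0, R7, (1,))
(4, 1, R4, (0, 1))
(4, 2, R7, (1,))
(5, 0, R2, (0, 1))
(5, 0, R7, (1,))

bar 0: v0=G3 v1=G4 downbeat P8
bar 1: v0=F3 v1=B4 downbeat TT
bar 2: v0=D3 v1=F3 downbeat m3
bar 3: v0=C3 v1=E3 downbeat M3
bar 4: v0=F3 v1=D4 downbeat M6
bar 5: v0=G3 v1=G4 downbeat P8
  -> R4 @ bar 1 tick 0 v(0, 1): F3/B4 TT untreated
  -> R7 @ bar 2 tick 0 v(1,): B4->F3 leap 18st
  -> R4 @ bar 4 tick 1 v(0, 1): F3/B4 TT untreated
  -> R7 @ bar 4 tick 2 v(1,): B4->F4 leap 6st
  -> R2 @ bar 5 tick 0 v(0, 1): F3/A3 M3 -> G3/G4 P8 similar
  -> R7 @ bar 5 tick 0 v(1,): A3->G4 leap 10st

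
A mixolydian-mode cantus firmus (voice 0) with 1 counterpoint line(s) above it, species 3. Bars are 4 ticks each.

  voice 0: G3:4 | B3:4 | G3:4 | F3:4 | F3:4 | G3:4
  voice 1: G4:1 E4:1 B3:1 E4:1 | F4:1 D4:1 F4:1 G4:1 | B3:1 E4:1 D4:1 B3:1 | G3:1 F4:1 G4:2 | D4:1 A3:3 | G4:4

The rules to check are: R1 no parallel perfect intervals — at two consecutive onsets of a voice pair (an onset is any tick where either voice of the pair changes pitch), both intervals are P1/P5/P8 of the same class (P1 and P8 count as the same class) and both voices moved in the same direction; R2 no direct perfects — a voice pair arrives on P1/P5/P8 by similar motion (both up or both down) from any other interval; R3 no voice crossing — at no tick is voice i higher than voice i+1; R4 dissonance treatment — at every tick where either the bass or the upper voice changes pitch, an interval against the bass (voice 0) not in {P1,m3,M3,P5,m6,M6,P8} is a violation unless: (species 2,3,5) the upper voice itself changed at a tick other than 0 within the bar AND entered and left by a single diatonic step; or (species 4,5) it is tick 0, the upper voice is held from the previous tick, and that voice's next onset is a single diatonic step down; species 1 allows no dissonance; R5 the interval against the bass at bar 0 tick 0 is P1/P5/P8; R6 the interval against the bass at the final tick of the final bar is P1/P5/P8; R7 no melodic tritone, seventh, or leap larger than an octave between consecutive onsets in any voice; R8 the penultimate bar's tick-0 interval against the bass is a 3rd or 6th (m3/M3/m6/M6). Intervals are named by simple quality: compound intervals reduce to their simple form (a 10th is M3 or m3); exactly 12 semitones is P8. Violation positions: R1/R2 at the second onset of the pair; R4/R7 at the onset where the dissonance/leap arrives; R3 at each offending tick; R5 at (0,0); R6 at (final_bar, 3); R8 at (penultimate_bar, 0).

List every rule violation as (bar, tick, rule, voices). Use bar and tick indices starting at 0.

bar 0: v0=G3 v1=G4 downbeat P8
bar 1: v0=B3 v1=F4 downbeat TT
bar 2: v0=G3 v1=B3 downbeat M3
bar 3: v0=F3 v1=G3 downbeat M2
bar 4: v0=F3 v1=D4 downbeat M6
bar 5: v0=G3 v1=G4 downbeat P8
  -> R4 @ bar 1 tick 0 v(0, 1): B3/F4 TT untreated
  -> R4 @ bar 1 tick 2 v(0, 1): B3/F4 TT untreated
  -> R4 @ bar 3 tick 0 v(0, 1): F3/G3 M2 untreated
  -> R7 @ bar 3 tick 1 v(1,): G3->F4 leap 10st
  -> R4 @ bar 3 tick 2 v(0, 1): F3/G4 M2 untreated
  -> R2 @ bar 5 tick 0 v(0, 1): F3/A3 M3 -> G3/G4 P8 similar
  -> R7 @ bar 5 tick 0 v(1,): A3->G4 leap 10st

(1, 0, R4, (0, 1))
(1, 2, R4, (0, 1))
(3, 0, R4, (0, 1))
(3, 1, R7, (1,))
(3, 2, R4, (0, 1))
(5, 0, R2, (0, 1))
(5, 0, R7, (1,))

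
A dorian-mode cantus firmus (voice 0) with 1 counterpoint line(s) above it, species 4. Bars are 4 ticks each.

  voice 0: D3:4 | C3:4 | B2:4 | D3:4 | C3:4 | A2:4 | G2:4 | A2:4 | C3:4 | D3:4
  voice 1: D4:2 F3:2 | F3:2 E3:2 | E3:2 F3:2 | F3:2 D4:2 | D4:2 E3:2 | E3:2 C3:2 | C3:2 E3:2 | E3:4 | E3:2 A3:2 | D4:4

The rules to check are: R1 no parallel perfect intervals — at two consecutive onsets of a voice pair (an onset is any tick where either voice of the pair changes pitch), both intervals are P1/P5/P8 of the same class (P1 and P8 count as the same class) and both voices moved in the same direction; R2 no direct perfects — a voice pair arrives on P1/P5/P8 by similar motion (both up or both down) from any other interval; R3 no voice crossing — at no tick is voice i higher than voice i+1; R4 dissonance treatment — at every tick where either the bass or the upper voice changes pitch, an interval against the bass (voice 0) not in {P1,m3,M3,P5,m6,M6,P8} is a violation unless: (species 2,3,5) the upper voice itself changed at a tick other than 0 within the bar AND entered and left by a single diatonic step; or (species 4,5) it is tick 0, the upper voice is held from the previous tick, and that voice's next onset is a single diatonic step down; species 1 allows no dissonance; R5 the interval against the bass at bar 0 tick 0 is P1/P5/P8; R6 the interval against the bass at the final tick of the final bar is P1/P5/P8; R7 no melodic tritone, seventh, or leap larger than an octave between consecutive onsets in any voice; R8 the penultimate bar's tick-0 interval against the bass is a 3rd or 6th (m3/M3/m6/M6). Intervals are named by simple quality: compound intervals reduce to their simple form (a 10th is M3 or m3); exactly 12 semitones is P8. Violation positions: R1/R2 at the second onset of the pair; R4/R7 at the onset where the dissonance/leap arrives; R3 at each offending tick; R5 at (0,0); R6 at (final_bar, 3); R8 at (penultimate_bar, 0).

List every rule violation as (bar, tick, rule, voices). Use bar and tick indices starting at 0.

bar 0: v0=D3 v1=D4 downbeat P8
bar 1: v0=C3 v1=F3 downbeat P4
bar 2: v0=B2 v1=E3 downbeat P4
bar 3: v0=D3 v1=F3 downbeat m3
bar 4: v0=C3 v1=D4 downbeat M2
bar 5: v0=A2 v1=E3 downbeat P5
bar 6: v0=G2 v1=C3 downbeat P4
bar 7: v0=A2 v1=E3 downbeat P5
bar 8: v0=C3 v1=E3 downbeat M3
bar 9: v0=D3 v1=D4 downbeat P8
  -> R4 @ bar 2 tick 0 v(0, 1): B2/E3 P4 untreated
  -> R4 @ bar 2 tick 2 v(0, 1): B2/F3 TT untreated
  -> R4 @ bar 4 tick 0 v(0, 1): C3/D4 M2 untreated
  -> R7 @ bar 4 tick 2 v(1,): D4->E3 leap 10st
  -> R4 @ bar 6 tick 0 v(0, 1): G2/C3 P4 untreated
  -> R2 @ bar 9 tick 0 v(0, 1): C3/A3 M6 -> D3/D4 P8 similar

(2, 0, R4, (0, 1))
(2, 2, R4, (0, 1))
(4, 0, R4, (0, 1))
(4, 2, R7, (1,))
(6, 0, R4, (0, 1))
(9, 0, R2, (0, 1))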